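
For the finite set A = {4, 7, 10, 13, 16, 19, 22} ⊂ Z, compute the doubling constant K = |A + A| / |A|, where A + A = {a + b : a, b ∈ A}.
K = |A + A| / |A| = 13/7

Enumerate A + A = {a + b : a, b ∈ A}. With |A| = 7, there are |A|^2 = 49 ordered sum pairs; collecting distinct values, A + A = {8, 11, 14, 17, 20, 23, 26, 29, 32, 35, 38, 41, 44}, so |A + A| = 13. Thus K = 13/7. Here |A + A| = 2|A| − 1 = 13, the minimum possible — so K = 13/7 is minimal, which holds iff A is an arithmetic progression.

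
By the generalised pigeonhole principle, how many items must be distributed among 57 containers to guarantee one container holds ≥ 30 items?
n = (30 − 1)·57 + 1 = 1654

By the generalised pigeonhole principle, to guarantee some box contains ≥ r objects we need more than (r − 1) · k objects total. Threshold: n = (r − 1) · k + 1. With r = 30 and k = 57: n = 29 · 57 + 1 = 1653 + 1 = 1654. For n = 1653 = 29 · 57, we can put exactly 29 objects in every box, avoiding 30 in any single one — so 1654 is tight.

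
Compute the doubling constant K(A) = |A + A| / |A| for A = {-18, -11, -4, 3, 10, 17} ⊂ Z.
K = |A + A| / |A| = 11/6

Enumerate A + A = {a + b : a, b ∈ A}. With |A| = 6, there are |A|^2 = 36 ordered sum pairs; collecting distinct values, A + A = {-36, -29, -22, -15, -8, -1, 6, 13, 20, 27, 34}, so |A + A| = 11. Thus K = 11/6. Here |A + A| = 2|A| − 1 = 11, the minimum possible — so K = 11/6 is minimal, which holds iff A is an arithmetic progression.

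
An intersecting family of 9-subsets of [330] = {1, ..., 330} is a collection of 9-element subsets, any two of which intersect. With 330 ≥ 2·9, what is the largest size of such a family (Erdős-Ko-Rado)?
max |F| = C(329, 8) = 3124649699192385

Erdős-Ko-Rado (1961): when n ≥ 2k, max |F| = C(n−1, k−1). The bound is attained by the star {A : i ∈ A} for any fixed i ∈ [n]. Here C(330−1, 9−1) = C(329, 8) = 3124649699192385.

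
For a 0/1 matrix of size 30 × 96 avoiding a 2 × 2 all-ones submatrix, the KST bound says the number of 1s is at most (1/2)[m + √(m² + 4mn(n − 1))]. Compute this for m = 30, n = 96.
z(30, 96; 2, 2) ≤ (1/2)[30 + √(30² + 4·30·96·95)] = (1/2)[30 + √1095300] = 538.2829

Kővári–Sós–Turán: let r_1, ..., r_30 be the row sums and z = Σ r_i the total number of 1s. Each pair of columns can share at most one row with both entries 1 (else a 2×2 all-ones block appears), so Σ_i C(r_i, 2) ≤ C(96, 2) = 4560. By convexity Σ_i C(r_i, 2) ≥ 30·C(z/30, 2) = z(z − 30)/(2·30), giving z² − 30z − 30·96·95 ≤ 0 and hence z ≤ (1/2)[30 + √(900 + 4·273600)] = (1/2)[30 + √1095300] ≈ (1/2)(30 + 1046.5658) = 538.2829.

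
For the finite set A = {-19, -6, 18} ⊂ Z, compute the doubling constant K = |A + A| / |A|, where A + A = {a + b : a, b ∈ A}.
K = |A + A| / |A| = 6/3 = 2

Enumerate A + A = {a + b : a, b ∈ A}. With |A| = 3, there are |A|^2 = 9 ordered sum pairs; collecting distinct values, A + A = {-38, -25, -12, -1, 12, 36}, so |A + A| = 6. Thus K = 6/3 = 2. For comparison, the minimum possible |A + A| over all 3-element sets is 2·3 − 1 = 5 (so min K = 5/3), attained only by arithmetic progressions.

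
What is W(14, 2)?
W(14, 2) = 14 + 1 = 15

A 2-term AP is any pair of integers, so a monochromatic 2-AP exists iff some colour is used at least twice. With 14 colours, the colouring i ↦ i on {1, ..., 14} uses each colour once, avoiding any monochromatic pair, so W(14, 2) > 14. For {1, ..., 15}, pigeonhole forces two integers of the same colour, which form a monochromatic 2-AP. Hence W(14, 2) = 15.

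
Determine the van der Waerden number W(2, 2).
W(2, 2) = 2 + 1 = 3

A 2-term AP is any pair of integers, so a monochromatic 2-AP exists iff some colour is used at least twice. With 2 colours, the colouring i ↦ i on {1, ..., 2} uses each colour once, avoiding any monochromatic pair, so W(2, 2) > 2. For {1, ..., 3}, pigeonhole forces two integers of the same colour, which form a monochromatic 2-AP. Hence W(2, 2) = 3.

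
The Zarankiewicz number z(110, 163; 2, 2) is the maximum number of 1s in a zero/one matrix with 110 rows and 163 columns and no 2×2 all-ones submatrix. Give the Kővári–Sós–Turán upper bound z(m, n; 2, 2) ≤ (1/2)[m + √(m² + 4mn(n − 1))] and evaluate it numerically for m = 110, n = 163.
z(110, 163; 2, 2) ≤ (1/2)[110 + √(110² + 4·110·163·162)] = (1/2)[110 + √11630740] = 1760.1935

Kővári–Sós–Turán: let r_1, ..., r_110 be the row sums and z = Σ r_i the total number of 1s. Each pair of columns can share at most one row with both entries 1 (else a 2×2 all-ones block appears), so Σ_i C(r_i, 2) ≤ C(163, 2) = 13203. By convexity Σ_i C(r_i, 2) ≥ 110·C(z/110, 2) = z(z − 110)/(2·110), giving z² − 110z − 110·163·162 ≤ 0 and hence z ≤ (1/2)[110 + √(12100 + 4·2904660)] = (1/2)[110 + √11630740] ≈ (1/2)(110 + 3410.3871) = 1760.1935.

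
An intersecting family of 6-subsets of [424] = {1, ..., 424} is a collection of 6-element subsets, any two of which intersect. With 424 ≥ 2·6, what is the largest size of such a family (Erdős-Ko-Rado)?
max |F| = C(423, 5) = 110208979629

The Erdős-Ko-Rado theorem states: for n ≥ 2k, an intersecting family of k-subsets of an n-element set has size at most C(n − 1, k − 1), with equality for 'star' families {A ⊆ [n] : |A| = k, i ∈ A} (fix an element i). For n = 424, k = 6: C(423, 5) = 110208979629.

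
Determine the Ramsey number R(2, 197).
R(2, 197) = 197

R(2, k) = k for all k ≥ 2: in a 2-colouring of K_k, either some edge is red (a red K_2) or all edges are blue (a blue K_k). And K_{196} coloured all-blue has no blue K_197, so R(2, 197) > 196. Hence R(2, 197) = 197.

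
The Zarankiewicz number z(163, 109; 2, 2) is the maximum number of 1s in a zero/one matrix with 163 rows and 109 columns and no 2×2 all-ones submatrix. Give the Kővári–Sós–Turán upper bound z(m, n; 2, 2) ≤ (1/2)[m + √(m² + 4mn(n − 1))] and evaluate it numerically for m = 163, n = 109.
z(163, 109; 2, 2) ≤ (1/2)[163 + √(163² + 4·163·109·108)] = (1/2)[163 + √7701913] = 1469.116

Kővári–Sós–Turán: let r_1, ..., r_163 be the row sums and z = Σ r_i the total number of 1s. Each pair of columns can share at most one row with both entries 1 (else a 2×2 all-ones block appears), so Σ_i C(r_i, 2) ≤ C(109, 2) = 5886. By convexity Σ_i C(r_i, 2) ≥ 163·C(z/163, 2) = z(z − 163)/(2·163), giving z² − 163z − 163·109·108 ≤ 0 and hence z ≤ (1/2)[163 + √(26569 + 4·1918836)] = (1/2)[163 + √7701913] ≈ (1/2)(163 + 2775.2321) = 1469.116.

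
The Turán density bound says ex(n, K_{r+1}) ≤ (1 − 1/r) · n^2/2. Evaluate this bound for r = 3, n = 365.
Turán density bound = (2/3) · 365^2/2 = 133225/3 ≈ 44408.3333

Turán's theorem: ex(n, K_{r+1}) is achieved by the complete r-partite Turán graph T(n, r) with parts as balanced as possible, and is at most (1 − 1/r) · n^2/2. For r = 3, n = 365: the density bound is (2/3) · 133225/2 = 133225/3 ≈ 44408.3333. The integer-valued extremum is e(T(365, 3)) = 44408, which is strictly less than the density bound 133225/3 since 3 ∤ 365 (the parts of T(365, 3) cannot all be equal).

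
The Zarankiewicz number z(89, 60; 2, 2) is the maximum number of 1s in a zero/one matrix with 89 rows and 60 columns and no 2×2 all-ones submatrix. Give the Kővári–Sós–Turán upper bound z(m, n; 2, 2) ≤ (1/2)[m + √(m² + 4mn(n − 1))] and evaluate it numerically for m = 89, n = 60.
z(89, 60; 2, 2) ≤ (1/2)[89 + √(89² + 4·89·60·59)] = (1/2)[89 + √1268161] = 607.5633

Kővári–Sós–Turán: let r_1, ..., r_89 be the row sums and z = Σ r_i the total number of 1s. Each pair of columns can share at most one row with both entries 1 (else a 2×2 all-ones block appears), so Σ_i C(r_i, 2) ≤ C(60, 2) = 1770. By convexity Σ_i C(r_i, 2) ≥ 89·C(z/89, 2) = z(z − 89)/(2·89), giving z² − 89z − 89·60·59 ≤ 0 and hence z ≤ (1/2)[89 + √(7921 + 4·315060)] = (1/2)[89 + √1268161] ≈ (1/2)(89 + 1126.1265) = 607.5633.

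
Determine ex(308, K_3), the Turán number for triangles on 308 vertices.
ex(308, K_3) = ⌊308^2/4⌋ = 23716

Mantel (1907): a triangle-free graph on n vertices has at most ⌊n^2/4⌋ edges, with equality for the complete bipartite graph K_{⌊n/2⌋, ⌈n/2⌉}. For n = 308: ⌊308^2/4⌋ = ⌊94864/4⌋ = 23716. The extremal graph is K_{154, 154}, which has 154·154 = 23716 edges.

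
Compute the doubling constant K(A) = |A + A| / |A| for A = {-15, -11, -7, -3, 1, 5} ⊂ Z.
K = |A + A| / |A| = 11/6

Enumerate A + A = {a + b : a, b ∈ A}. With |A| = 6, there are |A|^2 = 36 ordered sum pairs; collecting distinct values, A + A = {-30, -26, -22, -18, -14, -10, -6, -2, 2, 6, 10}, so |A + A| = 11. Thus K = 11/6. Here |A + A| = 2|A| − 1 = 11, the minimum possible — so K = 11/6 is minimal, which holds iff A is an arithmetic progression.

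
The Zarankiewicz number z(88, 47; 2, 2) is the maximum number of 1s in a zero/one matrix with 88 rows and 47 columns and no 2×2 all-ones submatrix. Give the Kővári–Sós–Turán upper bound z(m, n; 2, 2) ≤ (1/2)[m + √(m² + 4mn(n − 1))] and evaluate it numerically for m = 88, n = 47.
z(88, 47; 2, 2) ≤ (1/2)[88 + √(88² + 4·88·47·46)] = (1/2)[88 + √768768] = 482.3971

Kővári–Sós–Turán: let r_1, ..., r_88 be the row sums and z = Σ r_i the total number of 1s. Each pair of columns can share at most one row with both entries 1 (else a 2×2 all-ones block appears), so Σ_i C(r_i, 2) ≤ C(47, 2) = 1081. By convexity Σ_i C(r_i, 2) ≥ 88·C(z/88, 2) = z(z − 88)/(2·88), giving z² − 88z − 88·47·46 ≤ 0 and hence z ≤ (1/2)[88 + √(7744 + 4·190256)] = (1/2)[88 + √768768] ≈ (1/2)(88 + 876.7942) = 482.3971.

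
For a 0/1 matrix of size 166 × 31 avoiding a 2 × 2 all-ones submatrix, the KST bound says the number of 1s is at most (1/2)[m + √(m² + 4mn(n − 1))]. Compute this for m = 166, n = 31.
z(166, 31; 2, 2) ≤ (1/2)[166 + √(166² + 4·166·31·30)] = (1/2)[166 + √645076] = 484.5831

Kővári–Sós–Turán: let r_1, ..., r_166 be the row sums and z = Σ r_i the total number of 1s. Each pair of columns can share at most one row with both entries 1 (else a 2×2 all-ones block appears), so Σ_i C(r_i, 2) ≤ C(31, 2) = 465. By convexity Σ_i C(r_i, 2) ≥ 166·C(z/166, 2) = z(z − 166)/(2·166), giving z² − 166z − 166·31·30 ≤ 0 and hence z ≤ (1/2)[166 + √(27556 + 4·154380)] = (1/2)[166 + √645076] ≈ (1/2)(166 + 803.1662) = 484.5831.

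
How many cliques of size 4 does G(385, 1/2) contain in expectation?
E[# K_4] = C(385, 4) · (1/2)^C(4, 2) = 901244960 / 2^6 = 28163905/2 = 14081952.5

For each 4-subset S of vertices (there are C(385, 4) = 901244960 such S), let X_S = 1 if S induces a K_4 (all C(4, 2) = 6 edges present). Then P(X_S = 1) = (1/2)^6 = 1/64. By linearity of expectation, E[# K_4] = C(385, 4) · (1/2)^6 = 901244960 / 64 = 28163905/2 = 14081952.5.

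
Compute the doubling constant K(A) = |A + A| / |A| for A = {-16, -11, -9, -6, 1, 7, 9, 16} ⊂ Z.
K = |A + A| / |A| = 31/8

Enumerate A + A = {a + b : a, b ∈ A}. With |A| = 8, there are |A|^2 = 64 ordered sum pairs; collecting distinct values, A + A = {-32, -27, -25, -22, -20, -18, -17, -15, -12, -10, -9, -8, -7, -5, -4, -2, 0, 1, 2, 3, 5, 7, 8, 10, 14, 16, 17, 18, 23, 25, 32}, so |A + A| = 31. Thus K = 31/8. For comparison, the minimum possible |A + A| over all 8-element sets is 2·8 − 1 = 15 (so min K = 15/8), attained only by arithmetic progressions.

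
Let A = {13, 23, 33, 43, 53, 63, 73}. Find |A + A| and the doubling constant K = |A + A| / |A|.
K = |A + A| / |A| = 13/7

Enumerate A + A = {a + b : a, b ∈ A}. With |A| = 7, there are |A|^2 = 49 ordered sum pairs; collecting distinct values, A + A = {26, 36, 46, 56, 66, 76, 86, 96, 106, 116, 126, 136, 146}, so |A + A| = 13. Thus K = 13/7. Here |A + A| = 2|A| − 1 = 13, the minimum possible — so K = 13/7 is minimal, which holds iff A is an arithmetic progression.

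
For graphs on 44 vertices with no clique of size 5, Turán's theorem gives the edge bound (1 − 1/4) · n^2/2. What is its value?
Turán density bound = (3/4) · 44^2/2 = 726

Turán's theorem: ex(n, K_{r+1}) is achieved by the complete r-partite Turán graph T(n, r) with parts as balanced as possible, and is at most (1 − 1/r) · n^2/2. For r = 4, n = 44: the density bound is (3/4) · 1936/2 = 726. Since 4 ∣ 44, the Turán graph T(44, 4) has parts of equal size 11, and its edge count e(T(44, 4)) = 726 attains the density bound exactly.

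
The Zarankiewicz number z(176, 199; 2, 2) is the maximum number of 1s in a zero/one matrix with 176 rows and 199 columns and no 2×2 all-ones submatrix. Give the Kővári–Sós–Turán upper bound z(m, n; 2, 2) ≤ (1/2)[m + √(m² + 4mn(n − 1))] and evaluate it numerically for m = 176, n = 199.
z(176, 199; 2, 2) ≤ (1/2)[176 + √(176² + 4·176·199·198)] = (1/2)[176 + √27769984] = 2722.8617

Kővári–Sós–Turán: let r_1, ..., r_176 be the row sums and z = Σ r_i the total number of 1s. Each pair of columns can share at most one row with both entries 1 (else a 2×2 all-ones block appears), so Σ_i C(r_i, 2) ≤ C(199, 2) = 19701. By convexity Σ_i C(r_i, 2) ≥ 176·C(z/176, 2) = z(z − 176)/(2·176), giving z² − 176z − 176·199·198 ≤ 0 and hence z ≤ (1/2)[176 + √(30976 + 4·6934752)] = (1/2)[176 + √27769984] ≈ (1/2)(176 + 5269.7233) = 2722.8617.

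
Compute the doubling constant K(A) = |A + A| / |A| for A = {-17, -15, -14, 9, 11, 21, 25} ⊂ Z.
K = |A + A| / |A| = 27/7

Enumerate A + A = {a + b : a, b ∈ A}. With |A| = 7, there are |A|^2 = 49 ordered sum pairs; collecting distinct values, A + A = {-34, -32, -31, -30, -29, -28, -8, -6, -5, -4, -3, 4, 6, 7, 8, 10, 11, 18, 20, 22, 30, 32, 34, 36, 42, 46, 50}, so |A + A| = 27. Thus K = 27/7. For comparison, the minimum possible |A + A| over all 7-element sets is 2·7 − 1 = 13 (so min K = 13/7), attained only by arithmetic progressions.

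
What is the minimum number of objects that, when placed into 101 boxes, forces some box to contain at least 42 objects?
n = (42 − 1)·101 + 1 = 4142

By the generalised pigeonhole principle, to guarantee some box contains ≥ r objects we need more than (r − 1) · k objects total. Threshold: n = (r − 1) · k + 1. With r = 42 and k = 101: n = 41 · 101 + 1 = 4141 + 1 = 4142. For n = 4141 = 41 · 101, we can put exactly 41 objects in every box, avoiding 42 in any single one — so 4142 is tight.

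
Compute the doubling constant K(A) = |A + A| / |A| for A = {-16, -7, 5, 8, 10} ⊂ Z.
K = |A + A| / |A| = 15/5 = 3

Enumerate A + A = {a + b : a, b ∈ A}. With |A| = 5, there are |A|^2 = 25 ordered sum pairs; collecting distinct values, A + A = {-32, -23, -14, -11, -8, -6, -2, 1, 3, 10, 13, 15, 16, 18, 20}, so |A + A| = 15. Thus K = 15/5 = 3. For comparison, the minimum possible |A + A| over all 5-element sets is 2·5 − 1 = 9 (so min K = 9/5), attained only by arithmetic progressions.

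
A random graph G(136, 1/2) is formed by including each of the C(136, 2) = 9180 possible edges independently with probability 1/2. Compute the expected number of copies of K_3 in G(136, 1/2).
E[# K_3] = C(136, 3) · (1/2)^C(3, 2) = 410040 / 2^3 = 51255

For each 3-subset S of vertices (there are C(136, 3) = 410040 such S), let X_S = 1 if S induces a K_3 (all C(3, 2) = 3 edges present). Then P(X_S = 1) = (1/2)^3 = 1/8. By linearity of expectation, E[# K_3] = C(136, 3) · (1/2)^3 = 410040 / 8 = 51255.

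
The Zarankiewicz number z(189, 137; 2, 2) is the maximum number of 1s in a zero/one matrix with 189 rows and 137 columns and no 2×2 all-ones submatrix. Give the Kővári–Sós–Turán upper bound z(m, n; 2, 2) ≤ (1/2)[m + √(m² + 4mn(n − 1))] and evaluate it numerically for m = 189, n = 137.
z(189, 137; 2, 2) ≤ (1/2)[189 + √(189² + 4·189·137·136)] = (1/2)[189 + √14121513] = 1973.4301

Kővári–Sós–Turán: let r_1, ..., r_189 be the row sums and z = Σ r_i the total number of 1s. Each pair of columns can share at most one row with both entries 1 (else a 2×2 all-ones block appears), so Σ_i C(r_i, 2) ≤ C(137, 2) = 9316. By convexity Σ_i C(r_i, 2) ≥ 189·C(z/189, 2) = z(z − 189)/(2·189), giving z² − 189z − 189·137·136 ≤ 0 and hence z ≤ (1/2)[189 + √(35721 + 4·3521448)] = (1/2)[189 + √14121513] ≈ (1/2)(189 + 3757.8602) = 1973.4301.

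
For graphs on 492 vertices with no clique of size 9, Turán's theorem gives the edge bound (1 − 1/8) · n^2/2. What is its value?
Turán density bound = (7/8) · 492^2/2 = 105903

Turán's theorem: ex(n, K_{r+1}) is achieved by the complete r-partite Turán graph T(n, r) with parts as balanced as possible, and is at most (1 − 1/r) · n^2/2. For r = 8, n = 492: the density bound is (7/8) · 242064/2 = 105903. The integer-valued extremum is e(T(492, 8)) = 105902, which is strictly less than the density bound 105903 since 8 ∤ 492 (the parts of T(492, 8) cannot all be equal).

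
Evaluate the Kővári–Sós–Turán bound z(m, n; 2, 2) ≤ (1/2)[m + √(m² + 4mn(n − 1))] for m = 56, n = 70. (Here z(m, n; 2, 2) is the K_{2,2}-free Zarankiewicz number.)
z(56, 70; 2, 2) ≤ (1/2)[56 + √(56² + 4·56·70·69)] = (1/2)[56 + √1085056] = 548.8301

Kővári–Sós–Turán: let r_1, ..., r_56 be the row sums and z = Σ r_i the total number of 1s. Each pair of columns can share at most one row with both entries 1 (else a 2×2 all-ones block appears), so Σ_i C(r_i, 2) ≤ C(70, 2) = 2415. By convexity Σ_i C(r_i, 2) ≥ 56·C(z/56, 2) = z(z − 56)/(2·56), giving z² − 56z − 56·70·69 ≤ 0 and hence z ≤ (1/2)[56 + √(3136 + 4·270480)] = (1/2)[56 + √1085056] ≈ (1/2)(56 + 1041.6602) = 548.8301.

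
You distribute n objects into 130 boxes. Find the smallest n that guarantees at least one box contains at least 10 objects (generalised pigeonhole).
n = (10 − 1)·130 + 1 = 1171

By the generalised pigeonhole principle, to guarantee some box contains ≥ r objects we need more than (r − 1) · k objects total. Threshold: n = (r − 1) · k + 1. With r = 10 and k = 130: n = 9 · 130 + 1 = 1170 + 1 = 1171. For n = 1170 = 9 · 130, we can put exactly 9 objects in every box, avoiding 10 in any single one — so 1171 is tight.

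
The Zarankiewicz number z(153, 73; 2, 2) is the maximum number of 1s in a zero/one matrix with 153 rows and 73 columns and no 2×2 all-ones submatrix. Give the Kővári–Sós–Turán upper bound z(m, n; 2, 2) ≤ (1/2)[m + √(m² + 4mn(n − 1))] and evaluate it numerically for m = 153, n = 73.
z(153, 73; 2, 2) ≤ (1/2)[153 + √(153² + 4·153·73·72)] = (1/2)[153 + √3240081] = 976.5112

Kővári–Sós–Turán: let r_1, ..., r_153 be the row sums and z = Σ r_i the total number of 1s. Each pair of columns can share at most one row with both entries 1 (else a 2×2 all-ones block appears), so Σ_i C(r_i, 2) ≤ C(73, 2) = 2628. By convexity Σ_i C(r_i, 2) ≥ 153·C(z/153, 2) = z(z − 153)/(2·153), giving z² − 153z − 153·73·72 ≤ 0 and hence z ≤ (1/2)[153 + √(23409 + 4·804168)] = (1/2)[153 + √3240081] ≈ (1/2)(153 + 1800.0225) = 976.5112.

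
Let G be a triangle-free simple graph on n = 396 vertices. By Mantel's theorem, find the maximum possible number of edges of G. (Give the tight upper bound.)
ex(396, K_3) = ⌊396^2/4⌋ = 39204

Mantel (1907): a triangle-free graph on n vertices has at most ⌊n^2/4⌋ edges, with equality for the complete bipartite graph K_{⌊n/2⌋, ⌈n/2⌉}. For n = 396: ⌊396^2/4⌋ = ⌊156816/4⌋ = 39204. The extremal graph is K_{198, 198}, which has 198·198 = 39204 edges.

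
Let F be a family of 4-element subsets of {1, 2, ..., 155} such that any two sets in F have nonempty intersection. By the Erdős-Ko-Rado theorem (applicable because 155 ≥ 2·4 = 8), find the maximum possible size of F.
max |F| = C(154, 3) = 596904

Erdős-Ko-Rado (1961): when n ≥ 2k, max |F| = C(n−1, k−1). The bound is attained by the star {A : i ∈ A} for any fixed i ∈ [n]. Here C(155−1, 4−1) = C(154, 3) = 596904.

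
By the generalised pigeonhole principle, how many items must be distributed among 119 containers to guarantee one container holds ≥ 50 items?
n = (50 − 1)·119 + 1 = 5832

By the generalised pigeonhole principle, to guarantee some box contains ≥ r objects we need more than (r − 1) · k objects total. Threshold: n = (r − 1) · k + 1. With r = 50 and k = 119: n = 49 · 119 + 1 = 5831 + 1 = 5832. For n = 5831 = 49 · 119, we can put exactly 49 objects in every box, avoiding 50 in any single one — so 5832 is tight.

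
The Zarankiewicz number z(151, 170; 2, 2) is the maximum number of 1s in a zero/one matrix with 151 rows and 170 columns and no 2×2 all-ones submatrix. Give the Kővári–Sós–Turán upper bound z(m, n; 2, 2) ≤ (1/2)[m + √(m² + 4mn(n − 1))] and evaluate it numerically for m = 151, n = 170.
z(151, 170; 2, 2) ≤ (1/2)[151 + √(151² + 4·151·170·169)] = (1/2)[151 + √17375721] = 2159.7097

Kővári–Sós–Turán: let r_1, ..., r_151 be the row sums and z = Σ r_i the total number of 1s. Each pair of columns can share at most one row with both entries 1 (else a 2×2 all-ones block appears), so Σ_i C(r_i, 2) ≤ C(170, 2) = 14365. By convexity Σ_i C(r_i, 2) ≥ 151·C(z/151, 2) = z(z − 151)/(2·151), giving z² − 151z − 151·170·169 ≤ 0 and hence z ≤ (1/2)[151 + √(22801 + 4·4338230)] = (1/2)[151 + √17375721] ≈ (1/2)(151 + 4168.4195) = 2159.7097.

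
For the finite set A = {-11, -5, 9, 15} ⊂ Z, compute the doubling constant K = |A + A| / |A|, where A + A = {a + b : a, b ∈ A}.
K = |A + A| / |A| = 9/4

Enumerate A + A = {a + b : a, b ∈ A}. With |A| = 4, there are |A|^2 = 16 ordered sum pairs; collecting distinct values, A + A = {-22, -16, -10, -2, 4, 10, 18, 24, 30}, so |A + A| = 9. Thus K = 9/4. For comparison, the minimum possible |A + A| over all 4-element sets is 2·4 − 1 = 7 (so min K = 7/4), attained only by arithmetic progressions.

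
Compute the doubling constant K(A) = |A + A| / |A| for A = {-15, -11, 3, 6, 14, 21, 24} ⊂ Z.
K = |A + A| / |A| = 25/7

Enumerate A + A = {a + b : a, b ∈ A}. With |A| = 7, there are |A|^2 = 49 ordered sum pairs; collecting distinct values, A + A = {-30, -26, -22, -12, -9, -8, -5, -1, 3, 6, 9, 10, 12, 13, 17, 20, 24, 27, 28, 30, 35, 38, 42, 45, 48}, so |A + A| = 25. Thus K = 25/7. For comparison, the minimum possible |A + A| over all 7-element sets is 2·7 − 1 = 13 (so min K = 13/7), attained only by arithmetic progressions.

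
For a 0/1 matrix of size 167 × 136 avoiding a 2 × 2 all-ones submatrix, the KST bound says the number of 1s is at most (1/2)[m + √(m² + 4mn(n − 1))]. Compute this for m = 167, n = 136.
z(167, 136; 2, 2) ≤ (1/2)[167 + √(167² + 4·167·136·135)] = (1/2)[167 + √12292369] = 1836.5237

Kővári–Sós–Turán: let r_1, ..., r_167 be the row sums and z = Σ r_i the total number of 1s. Each pair of columns can share at most one row with both entries 1 (else a 2×2 all-ones block appears), so Σ_i C(r_i, 2) ≤ C(136, 2) = 9180. By convexity Σ_i C(r_i, 2) ≥ 167·C(z/167, 2) = z(z − 167)/(2·167), giving z² − 167z − 167·136·135 ≤ 0 and hence z ≤ (1/2)[167 + √(27889 + 4·3066120)] = (1/2)[167 + √12292369] ≈ (1/2)(167 + 3506.0475) = 1836.5237.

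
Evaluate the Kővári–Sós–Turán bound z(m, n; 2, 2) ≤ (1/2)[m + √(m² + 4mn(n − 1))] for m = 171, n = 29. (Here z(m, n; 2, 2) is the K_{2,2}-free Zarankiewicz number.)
z(171, 29; 2, 2) ≤ (1/2)[171 + √(171² + 4·171·29·28)] = (1/2)[171 + √584649] = 467.8117

Kővári–Sós–Turán: let r_1, ..., r_171 be the row sums and z = Σ r_i the total number of 1s. Each pair of columns can share at most one row with both entries 1 (else a 2×2 all-ones block appears), so Σ_i C(r_i, 2) ≤ C(29, 2) = 406. By convexity Σ_i C(r_i, 2) ≥ 171·C(z/171, 2) = z(z − 171)/(2·171), giving z² − 171z − 171·29·28 ≤ 0 and hence z ≤ (1/2)[171 + √(29241 + 4·138852)] = (1/2)[171 + √584649] ≈ (1/2)(171 + 764.6234) = 467.8117.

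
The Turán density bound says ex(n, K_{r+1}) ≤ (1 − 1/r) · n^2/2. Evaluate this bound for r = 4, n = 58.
Turán density bound = (3/4) · 58^2/2 = 2523/2 ≈ 1261.5

Turán's theorem: ex(n, K_{r+1}) is achieved by the complete r-partite Turán graph T(n, r) with parts as balanced as possible, and is at most (1 − 1/r) · n^2/2. For r = 4, n = 58: the density bound is (3/4) · 3364/2 = 2523/2 ≈ 1261.5. The integer-valued extremum is e(T(58, 4)) = 1261, which is strictly less than the density bound 2523/2 since 4 ∤ 58 (the parts of T(58, 4) cannot all be equal).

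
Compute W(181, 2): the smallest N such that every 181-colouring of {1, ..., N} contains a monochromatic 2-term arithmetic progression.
W(181, 2) = 181 + 1 = 182

A 2-term AP is any pair of integers, so a monochromatic 2-AP exists iff some colour is used at least twice. With 181 colours, the colouring i ↦ i on {1, ..., 181} uses each colour once, avoiding any monochromatic pair, so W(181, 2) > 181. For {1, ..., 182}, pigeonhole forces two integers of the same colour, which form a monochromatic 2-AP. Hence W(181, 2) = 182.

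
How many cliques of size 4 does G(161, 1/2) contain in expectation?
E[# K_4] = C(161, 4) · (1/2)^C(4, 2) = 26964280 / 2^6 = 3370535/8 = 421316.875

For each 4-subset S of vertices (there are C(161, 4) = 26964280 such S), let X_S = 1 if S induces a K_4 (all C(4, 2) = 6 edges present). Then P(X_S = 1) = (1/2)^6 = 1/64. By linearity of expectation, E[# K_4] = C(161, 4) · (1/2)^6 = 26964280 / 64 = 3370535/8 = 421316.875.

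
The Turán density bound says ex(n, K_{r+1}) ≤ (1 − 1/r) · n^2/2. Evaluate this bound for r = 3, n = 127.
Turán density bound = (2/3) · 127^2/2 = 16129/3 ≈ 5376.3333

Turán's theorem: ex(n, K_{r+1}) is achieved by the complete r-partite Turán graph T(n, r) with parts as balanced as possible, and is at most (1 − 1/r) · n^2/2. For r = 3, n = 127: the density bound is (2/3) · 16129/2 = 16129/3 ≈ 5376.3333. The integer-valued extremum is e(T(127, 3)) = 5376, which is strictly less than the density bound 16129/3 since 3 ∤ 127 (the parts of T(127, 3) cannot all be equal).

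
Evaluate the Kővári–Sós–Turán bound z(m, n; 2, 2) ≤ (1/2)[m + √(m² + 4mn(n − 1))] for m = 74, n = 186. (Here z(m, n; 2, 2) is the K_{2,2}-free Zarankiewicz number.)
z(74, 186; 2, 2) ≤ (1/2)[74 + √(74² + 4·74·186·185)] = (1/2)[74 + √10190836] = 1633.1544

Kővári–Sós–Turán: let r_1, ..., r_74 be the row sums and z = Σ r_i the total number of 1s. Each pair of columns can share at most one row with both entries 1 (else a 2×2 all-ones block appears), so Σ_i C(r_i, 2) ≤ C(186, 2) = 17205. By convexity Σ_i C(r_i, 2) ≥ 74·C(z/74, 2) = z(z − 74)/(2·74), giving z² − 74z − 74·186·185 ≤ 0 and hence z ≤ (1/2)[74 + √(5476 + 4·2546340)] = (1/2)[74 + √10190836] ≈ (1/2)(74 + 3192.3089) = 1633.1544.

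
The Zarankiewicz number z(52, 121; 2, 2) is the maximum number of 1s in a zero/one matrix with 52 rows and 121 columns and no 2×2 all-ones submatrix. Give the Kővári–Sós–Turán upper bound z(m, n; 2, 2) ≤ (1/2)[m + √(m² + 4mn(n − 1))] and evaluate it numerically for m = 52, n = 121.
z(52, 121; 2, 2) ≤ (1/2)[52 + √(52² + 4·52·121·120)] = (1/2)[52 + √3022864] = 895.3193

Kővári–Sós–Turán: let r_1, ..., r_52 be the row sums and z = Σ r_i the total number of 1s. Each pair of columns can share at most one row with both entries 1 (else a 2×2 all-ones block appears), so Σ_i C(r_i, 2) ≤ C(121, 2) = 7260. By convexity Σ_i C(r_i, 2) ≥ 52·C(z/52, 2) = z(z − 52)/(2·52), giving z² − 52z − 52·121·120 ≤ 0 and hence z ≤ (1/2)[52 + √(2704 + 4·755040)] = (1/2)[52 + √3022864] ≈ (1/2)(52 + 1738.6385) = 895.3193.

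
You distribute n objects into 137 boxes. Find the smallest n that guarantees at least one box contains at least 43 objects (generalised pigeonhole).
n = (43 − 1)·137 + 1 = 5755

By the generalised pigeonhole principle, to guarantee some box contains ≥ r objects we need more than (r − 1) · k objects total. Threshold: n = (r − 1) · k + 1. With r = 43 and k = 137: n = 42 · 137 + 1 = 5754 + 1 = 5755. For n = 5754 = 42 · 137, we can put exactly 42 objects in every box, avoiding 43 in any single one — so 5755 is tight.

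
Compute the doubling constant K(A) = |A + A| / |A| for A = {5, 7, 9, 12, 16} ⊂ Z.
K = |A + A| / |A| = 13/5

Enumerate A + A = {a + b : a, b ∈ A}. With |A| = 5, there are |A|^2 = 25 ordered sum pairs; collecting distinct values, A + A = {10, 12, 14, 16, 17, 18, 19, 21, 23, 24, 25, 28, 32}, so |A + A| = 13. Thus K = 13/5. For comparison, the minimum possible |A + A| over all 5-element sets is 2·5 − 1 = 9 (so min K = 9/5), attained only by arithmetic progressions.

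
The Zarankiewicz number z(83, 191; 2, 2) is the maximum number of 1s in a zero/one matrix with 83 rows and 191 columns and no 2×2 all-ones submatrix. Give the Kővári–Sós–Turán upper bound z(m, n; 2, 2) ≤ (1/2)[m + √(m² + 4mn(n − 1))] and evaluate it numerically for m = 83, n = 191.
z(83, 191; 2, 2) ≤ (1/2)[83 + √(83² + 4·83·191·190)] = (1/2)[83 + √12055169] = 1777.5277

Kővári–Sós–Turán: let r_1, ..., r_83 be the row sums and z = Σ r_i the total number of 1s. Each pair of columns can share at most one row with both entries 1 (else a 2×2 all-ones block appears), so Σ_i C(r_i, 2) ≤ C(191, 2) = 18145. By convexity Σ_i C(r_i, 2) ≥ 83·C(z/83, 2) = z(z − 83)/(2·83), giving z² − 83z − 83·191·190 ≤ 0 and hence z ≤ (1/2)[83 + √(6889 + 4·3012070)] = (1/2)[83 + √12055169] ≈ (1/2)(83 + 3472.0554) = 1777.5277.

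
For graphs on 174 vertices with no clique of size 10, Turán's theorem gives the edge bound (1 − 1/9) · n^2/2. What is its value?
Turán density bound = (8/9) · 174^2/2 = 13456

Turán's theorem: ex(n, K_{r+1}) is achieved by the complete r-partite Turán graph T(n, r) with parts as balanced as possible, and is at most (1 − 1/r) · n^2/2. For r = 9, n = 174: the density bound is (8/9) · 30276/2 = 13456. The integer-valued extremum is e(T(174, 9)) = 13455, which is strictly less than the density bound 13456 since 9 ∤ 174 (the parts of T(174, 9) cannot all be equal).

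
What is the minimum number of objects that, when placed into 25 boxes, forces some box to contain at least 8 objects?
n = (8 − 1)·25 + 1 = 176

By the generalised pigeonhole principle, to guarantee some box contains ≥ r objects we need more than (r − 1) · k objects total. Threshold: n = (r − 1) · k + 1. With r = 8 and k = 25: n = 7 · 25 + 1 = 175 + 1 = 176. For n = 175 = 7 · 25, we can put exactly 7 objects in every box, avoiding 8 in any single one — so 176 is tight.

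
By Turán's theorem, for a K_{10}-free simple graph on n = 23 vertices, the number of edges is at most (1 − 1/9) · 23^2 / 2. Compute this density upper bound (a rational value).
Turán density bound = (8/9) · 23^2/2 = 2116/9 ≈ 235.1111

Turán's theorem: ex(n, K_{r+1}) is achieved by the complete r-partite Turán graph T(n, r) with parts as balanced as possible, and is at most (1 − 1/r) · n^2/2. For r = 9, n = 23: the density bound is (8/9) · 529/2 = 2116/9 ≈ 235.1111. The integer-valued extremum is e(T(23, 9)) = 234, which is strictly less than the density bound 2116/9 since 9 ∤ 23 (the parts of T(23, 9) cannot all be equal).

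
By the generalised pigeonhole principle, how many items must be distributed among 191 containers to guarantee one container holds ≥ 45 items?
n = (45 − 1)·191 + 1 = 8405

By the generalised pigeonhole principle, to guarantee some box contains ≥ r objects we need more than (r − 1) · k objects total. Threshold: n = (r − 1) · k + 1. With r = 45 and k = 191: n = 44 · 191 + 1 = 8404 + 1 = 8405. For n = 8404 = 44 · 191, we can put exactly 44 objects in every box, avoiding 45 in any single one — so 8405 is tight.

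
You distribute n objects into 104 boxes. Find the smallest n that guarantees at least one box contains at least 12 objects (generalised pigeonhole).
n = (12 − 1)·104 + 1 = 1145

By the generalised pigeonhole principle, to guarantee some box contains ≥ r objects we need more than (r − 1) · k objects total. Threshold: n = (r − 1) · k + 1. With r = 12 and k = 104: n = 11 · 104 + 1 = 1144 + 1 = 1145. For n = 1144 = 11 · 104, we can put exactly 11 objects in every box, avoiding 12 in any single one — so 1145 is tight.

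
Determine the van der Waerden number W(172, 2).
W(172, 2) = 172 + 1 = 173

A 2-term AP is any pair of integers, so a monochromatic 2-AP exists iff some colour is used at least twice. With 172 colours, the colouring i ↦ i on {1, ..., 172} uses each colour once, avoiding any monochromatic pair, so W(172, 2) > 172. For {1, ..., 173}, pigeonhole forces two integers of the same colour, which form a monochromatic 2-AP. Hence W(172, 2) = 173.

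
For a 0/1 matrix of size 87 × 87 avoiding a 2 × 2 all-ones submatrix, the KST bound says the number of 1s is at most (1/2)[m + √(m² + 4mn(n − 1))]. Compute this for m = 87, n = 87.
z(87, 87; 2, 2) ≤ (1/2)[87 + √(87² + 4·87·87·86)] = (1/2)[87 + √2611305] = 851.4766

Kővári–Sós–Turán: let r_1, ..., r_87 be the row sums and z = Σ r_i the total number of 1s. Each pair of columns can share at most one row with both entries 1 (else a 2×2 all-ones block appears), so Σ_i C(r_i, 2) ≤ C(87, 2) = 3741. By convexity Σ_i C(r_i, 2) ≥ 87·C(z/87, 2) = z(z − 87)/(2·87), giving z² − 87z − 87·87·86 ≤ 0 and hence z ≤ (1/2)[87 + √(7569 + 4·650934)] = (1/2)[87 + √2611305] ≈ (1/2)(87 + 1615.9533) = 851.4766.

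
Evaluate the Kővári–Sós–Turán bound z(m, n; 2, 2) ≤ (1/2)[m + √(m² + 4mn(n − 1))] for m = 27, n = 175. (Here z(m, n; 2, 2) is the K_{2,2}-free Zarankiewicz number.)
z(27, 175; 2, 2) ≤ (1/2)[27 + √(27² + 4·27·175·174)] = (1/2)[27 + √3289329] = 920.3254

Kővári–Sós–Turán: let r_1, ..., r_27 be the row sums and z = Σ r_i the total number of 1s. Each pair of columns can share at most one row with both entries 1 (else a 2×2 all-ones block appears), so Σ_i C(r_i, 2) ≤ C(175, 2) = 15225. By convexity Σ_i C(r_i, 2) ≥ 27·C(z/27, 2) = z(z − 27)/(2·27), giving z² − 27z − 27·175·174 ≤ 0 and hence z ≤ (1/2)[27 + √(729 + 4·822150)] = (1/2)[27 + √3289329] ≈ (1/2)(27 + 1813.6507) = 920.3254.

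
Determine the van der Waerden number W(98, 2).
W(98, 2) = 98 + 1 = 99

A 2-term AP is any pair of integers, so a monochromatic 2-AP exists iff some colour is used at least twice. With 98 colours, the colouring i ↦ i on {1, ..., 98} uses each colour once, avoiding any monochromatic pair, so W(98, 2) > 98. For {1, ..., 99}, pigeonhole forces two integers of the same colour, which form a monochromatic 2-AP. Hence W(98, 2) = 99.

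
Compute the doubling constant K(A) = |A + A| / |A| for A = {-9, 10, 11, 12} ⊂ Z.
K = |A + A| / |A| = 9/4

Enumerate A + A = {a + b : a, b ∈ A}. With |A| = 4, there are |A|^2 = 16 ordered sum pairs; collecting distinct values, A + A = {-18, 1, 2, 3, 20, 21, 22, 23, 24}, so |A + A| = 9. Thus K = 9/4. For comparison, the minimum possible |A + A| over all 4-element sets is 2·4 − 1 = 7 (so min K = 7/4), attained only by arithmetic progressions.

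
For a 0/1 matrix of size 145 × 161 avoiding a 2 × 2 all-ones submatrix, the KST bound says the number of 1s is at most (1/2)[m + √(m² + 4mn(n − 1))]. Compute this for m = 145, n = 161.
z(145, 161; 2, 2) ≤ (1/2)[145 + √(145² + 4·145·161·160)] = (1/2)[145 + √14961825] = 2006.5259

Kővári–Sós–Turán: let r_1, ..., r_145 be the row sums and z = Σ r_i the total number of 1s. Each pair of columns can share at most one row with both entries 1 (else a 2×2 all-ones block appears), so Σ_i C(r_i, 2) ≤ C(161, 2) = 12880. By convexity Σ_i C(r_i, 2) ≥ 145·C(z/145, 2) = z(z − 145)/(2·145), giving z² − 145z − 145·161·160 ≤ 0 and hence z ≤ (1/2)[145 + √(21025 + 4·3735200)] = (1/2)[145 + √14961825] ≈ (1/2)(145 + 3868.0518) = 2006.5259.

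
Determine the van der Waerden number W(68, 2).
W(68, 2) = 68 + 1 = 69

A 2-term AP is any pair of integers, so a monochromatic 2-AP exists iff some colour is used at least twice. With 68 colours, the colouring i ↦ i on {1, ..., 68} uses each colour once, avoiding any monochromatic pair, so W(68, 2) > 68. For {1, ..., 69}, pigeonhole forces two integers of the same colour, which form a monochromatic 2-AP. Hence W(68, 2) = 69.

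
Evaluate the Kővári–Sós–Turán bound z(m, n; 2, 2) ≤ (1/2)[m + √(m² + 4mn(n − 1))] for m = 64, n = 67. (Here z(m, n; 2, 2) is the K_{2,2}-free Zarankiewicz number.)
z(64, 67; 2, 2) ≤ (1/2)[64 + √(64² + 4·64·67·66)] = (1/2)[64 + √1136128] = 564.9465

Kővári–Sós–Turán: let r_1, ..., r_64 be the row sums and z = Σ r_i the total number of 1s. Each pair of columns can share at most one row with both entries 1 (else a 2×2 all-ones block appears), so Σ_i C(r_i, 2) ≤ C(67, 2) = 2211. By convexity Σ_i C(r_i, 2) ≥ 64·C(z/64, 2) = z(z − 64)/(2·64), giving z² − 64z − 64·67·66 ≤ 0 and hence z ≤ (1/2)[64 + √(4096 + 4·283008)] = (1/2)[64 + √1136128] ≈ (1/2)(64 + 1065.8931) = 564.9465.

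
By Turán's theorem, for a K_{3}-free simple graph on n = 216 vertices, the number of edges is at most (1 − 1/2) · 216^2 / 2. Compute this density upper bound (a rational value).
Turán density bound = (1/2) · 216^2/2 = 11664

Turán's theorem: ex(n, K_{r+1}) is achieved by the complete r-partite Turán graph T(n, r) with parts as balanced as possible, and is at most (1 − 1/r) · n^2/2. For r = 2, n = 216: the density bound is (1/2) · 46656/2 = 11664. Since 2 ∣ 216, the Turán graph T(216, 2) has parts of equal size 108, and its edge count e(T(216, 2)) = 11664 attains the density bound exactly.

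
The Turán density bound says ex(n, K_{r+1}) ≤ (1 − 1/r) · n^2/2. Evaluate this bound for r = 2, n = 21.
Turán density bound = (1/2) · 21^2/2 = 441/4 ≈ 110.25

Turán's theorem: ex(n, K_{r+1}) is achieved by the complete r-partite Turán graph T(n, r) with parts as balanced as possible, and is at most (1 − 1/r) · n^2/2. For r = 2, n = 21: the density bound is (1/2) · 441/2 = 441/4 ≈ 110.25. The integer-valued extremum is e(T(21, 2)) = 110, which is strictly less than the density bound 441/4 since 2 ∤ 21 (the parts of T(21, 2) cannot all be equal).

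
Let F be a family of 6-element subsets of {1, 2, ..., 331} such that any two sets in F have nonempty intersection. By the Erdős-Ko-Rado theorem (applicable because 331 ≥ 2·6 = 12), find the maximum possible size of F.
max |F| = C(330, 5) = 31634996316

Erdős-Ko-Rado (1961): when n ≥ 2k, max |F| = C(n−1, k−1). The bound is attained by the star {A : i ∈ A} for any fixed i ∈ [n]. Here C(331−1, 6−1) = C(330, 5) = 31634996316.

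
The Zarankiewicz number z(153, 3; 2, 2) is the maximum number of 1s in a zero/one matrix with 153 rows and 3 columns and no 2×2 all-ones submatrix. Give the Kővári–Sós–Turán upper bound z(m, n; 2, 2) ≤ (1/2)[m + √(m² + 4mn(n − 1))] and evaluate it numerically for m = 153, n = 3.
z(153, 3; 2, 2) ≤ (1/2)[153 + √(153² + 4·153·3·2)] = (1/2)[153 + √27081] = 158.7815

Kővári–Sós–Turán: let r_1, ..., r_153 be the row sums and z = Σ r_i the total number of 1s. Each pair of columns can share at most one row with both entries 1 (else a 2×2 all-ones block appears), so Σ_i C(r_i, 2) ≤ C(3, 2) = 3. By convexity Σ_i C(r_i, 2) ≥ 153·C(z/153, 2) = z(z − 153)/(2·153), giving z² − 153z − 153·3·2 ≤ 0 and hence z ≤ (1/2)[153 + √(23409 + 4·918)] = (1/2)[153 + √27081] ≈ (1/2)(153 + 164.5631) = 158.7815.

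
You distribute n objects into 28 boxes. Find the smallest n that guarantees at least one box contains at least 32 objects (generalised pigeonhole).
n = (32 − 1)·28 + 1 = 869

By the generalised pigeonhole principle, to guarantee some box contains ≥ r objects we need more than (r − 1) · k objects total. Threshold: n = (r − 1) · k + 1. With r = 32 and k = 28: n = 31 · 28 + 1 = 868 + 1 = 869. For n = 868 = 31 · 28, we can put exactly 31 objects in every box, avoiding 32 in any single one — so 869 is tight.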